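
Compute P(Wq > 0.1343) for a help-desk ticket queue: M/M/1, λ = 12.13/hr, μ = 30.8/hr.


ρ = 12.13/30.8 = 0.3938
P(Wq > t) = ρ·e^{−(μ−λ)t} = 0.3938·e^{−2.5074}
= 0.3938·0.081481 = 0.032090

Final: 0.032090


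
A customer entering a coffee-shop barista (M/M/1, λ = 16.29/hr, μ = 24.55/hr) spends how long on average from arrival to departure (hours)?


W = 1/(μ−λ) = 1/(24.55 − 16.29) = 1/8.26 = 0.1211 hr

Final: 0.1211 hr


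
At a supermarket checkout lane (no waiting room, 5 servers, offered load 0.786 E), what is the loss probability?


B(c,a) = (a^c/c!) / Σ_{k=0}^{c} a^k/k!
a^5/5! = 0.002500
Σ terms (k=0..5): 1.00000 + 0.78600 + 0.30890 + 0.08093 + 0.01590 + 0.002500 = 2.194232
B = 0.002500/2.194232 = 0.001139

Final: 0.001139


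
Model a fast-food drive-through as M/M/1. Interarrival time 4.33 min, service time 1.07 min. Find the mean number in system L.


λ = 60/4.33 = 13.8568 /hr
μ = 60/1.07 = 56.0748 /hr
ρ = λ/μ = 13.8568/56.0748 = 0.2471
L = ρ/(1−ρ) = 0.2471/0.7529 = 0.3282

Final: 0.3282


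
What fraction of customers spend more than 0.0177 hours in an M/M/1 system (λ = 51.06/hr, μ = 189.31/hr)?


W ~ Exponential(μ−λ) for M/M/1.
μ − λ = 189.31 − 51.06 = 138.2500
P(W > t) = e^{−(μ−λ)t} = e^{−2.4470} = 0.086551

Final: 0.086551


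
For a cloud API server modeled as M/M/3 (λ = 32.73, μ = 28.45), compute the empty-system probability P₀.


a = λ/μ = 32.73/28.45 = 1.1504; ρ = a/c = 0.3835
Σ_{k=0}^{2} a^k/k! (terms k=0..2) = 1.00000 + 1.15044 + 0.66176 = 2.81219
Tail: a^3/(3!(1−ρ)) = 1.52262/(6·0.6165) = 0.41162
P₀ = 1/(2.81219 + 0.41162) = 1/3.22381 = 0.310192

Final: 0.310192


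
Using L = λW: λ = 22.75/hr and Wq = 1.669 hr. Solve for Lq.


Lq = λWq = 22.75·1.669 = 37.9697

Final: 37.9697


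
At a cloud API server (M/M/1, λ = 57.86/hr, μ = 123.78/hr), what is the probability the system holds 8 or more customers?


ρ = 57.86/123.78 = 0.4674
P(N ≥ n) = ρ^n = 0.4674^8 = 0.002279

Final: 0.002279


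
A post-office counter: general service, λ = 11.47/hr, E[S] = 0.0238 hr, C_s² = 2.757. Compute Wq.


ρ = λ·E[S] = 11.47·0.0238 = 0.2730
E[S²] = E[S]²(1+C_s²) = 0.0238²·(1+2.757) = 0.002128
Wq = λ·E[S²]/(2(1−ρ)) = 11.47·0.002128/(2·0.7270) = 0.01679 hr

Final: 0.01679 hr


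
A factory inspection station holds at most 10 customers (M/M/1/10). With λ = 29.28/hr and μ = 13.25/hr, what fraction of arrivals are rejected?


ρ = λ/μ = 29.28/13.25 = 2.2098
P_K = (1−ρ)ρ^K/(1−ρ^(K+1)) = (-1.2098·2776.846934)/(1 − 6136.307791)
= -3359.460857/-6135.307791 = 0.547562

Final: 0.547562


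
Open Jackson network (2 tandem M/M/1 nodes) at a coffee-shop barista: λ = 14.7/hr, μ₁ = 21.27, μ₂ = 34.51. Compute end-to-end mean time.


Each node sees arrival rate λ = 14.7/hr (tandem ⇒ throughput preserved).
W₁ = 1/(μ₁−λ) = 1/(21.27−14.7) = 0.15221 hr
W₂ = 1/(μ₂−λ) = 1/(34.51−14.7) = 0.05048 hr
W_total = W₁ + W₂ = 0.15221 + 0.05048 = 0.20269 hr

Final: 0.20269 hr


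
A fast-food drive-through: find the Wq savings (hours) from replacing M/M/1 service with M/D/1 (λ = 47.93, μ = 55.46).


ρ = 47.93/55.46 = 0.8642
Wq(M/M/1) = ρ/(μ−λ) = 0.8642/7.53 = 0.11477 hr
Wq(M/D/1) = ρ/(2(μ−λ)) = 0.05739 hr
Savings = 0.11477 − 0.05739 = 0.05739 hr

Final: 0.05739 hr


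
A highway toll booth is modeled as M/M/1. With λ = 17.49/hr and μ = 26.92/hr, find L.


ρ = λ/μ = 17.49/26.92 = 0.6497
L = ρ/(1−ρ) = 0.6497/(1 − 0.6497) = 0.6497/0.3503 = 1.8547

Final: 1.8547


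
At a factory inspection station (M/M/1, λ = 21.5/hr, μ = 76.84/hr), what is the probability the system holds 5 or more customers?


ρ = 21.5/76.84 = 0.2798
P(N ≥ n) = ρ^n = 0.2798^5 = 0.001715

Final: 0.001715


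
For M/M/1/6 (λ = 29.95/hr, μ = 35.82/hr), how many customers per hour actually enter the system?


ρ = 0.8361; P_K = (1−ρ)ρ^6/(1−ρ^7) = 0.078389
λ_eff = λ(1 − P_K) = 29.95·(1 − 0.078389) = 29.95·0.921611 = 27.6023 /hr

Final: 27.6023 /hr


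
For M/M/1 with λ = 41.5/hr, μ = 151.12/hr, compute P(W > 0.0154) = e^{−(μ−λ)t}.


W ~ Exponential(μ−λ) for M/M/1.
μ − λ = 151.12 − 41.5 = 109.6200
P(W > t) = e^{−(μ−λ)t} = e^{−1.6881} = 0.184862

Final: 0.184862


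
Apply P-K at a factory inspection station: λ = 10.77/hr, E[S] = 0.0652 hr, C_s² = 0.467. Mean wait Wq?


ρ = λ·E[S] = 10.77·0.0652 = 0.7022
E[S²] = E[S]²(1+C_s²) = 0.0652²·(1+0.467) = 0.006236
Wq = λ·E[S²]/(2(1−ρ)) = 10.77·0.006236/(2·0.2978) = 0.11277 hr

Final: 0.11277 hr


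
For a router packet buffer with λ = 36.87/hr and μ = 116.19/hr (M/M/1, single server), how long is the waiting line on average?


ρ = 36.87/116.19 = 0.3173
Lq = ρ²/(1−ρ) = 0.1007/0.6827 = 0.1475

Final: 0.1475


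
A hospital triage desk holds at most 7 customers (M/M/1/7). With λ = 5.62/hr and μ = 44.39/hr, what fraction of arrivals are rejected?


ρ = λ/μ = 5.62/44.39 = 0.1266
P_K = (1−ρ)ρ^K/(1−ρ^(K+1)) = (0.8734·0.0000005214)/(1 − 0.00000006601)
= 0.0000004554/1.000000 = 0.0000004554

Final: 0.0000004554


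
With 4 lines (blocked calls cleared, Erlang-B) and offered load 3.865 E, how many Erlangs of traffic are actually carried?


B(4,3.865) = 0.297489 (Erlang-B)
Carried load = a(1 − B) = 3.865·(1 − 0.297489) = 3.865·0.702511 = 2.7152 E

Final: 2.7152 Erlangs


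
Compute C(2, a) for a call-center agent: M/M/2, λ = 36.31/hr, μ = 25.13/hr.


a = λ/μ = 1.4449; ρ = a/2 = 0.7224
P₀ = 0.161141 (from M/M/c formula)
C(c,a) = [a^c/(c!(1−ρ))]·P₀ = [2.08770/(2·0.2776)]·0.161141
= 3.76085·0.161141 = 0.606028

Final: 0.606028


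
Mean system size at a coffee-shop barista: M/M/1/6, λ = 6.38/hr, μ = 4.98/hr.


ρ = 6.38/4.98 = 1.2811
L = ρ[1 − (K+1)ρ^K + Kρ^(K+1)] / [(1−ρ)(1−ρ^(K+1))]
Numerator: 1.2811·(1 − 7·4.421280 + 6·5.664210) = 5.171004
Denominator: (-0.2811)·(-4.664210) = 1.311224
L = 5.171004/1.311224 = 3.9436

Final: 3.9436


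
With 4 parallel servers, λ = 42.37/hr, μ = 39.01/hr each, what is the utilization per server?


ρ = λ/(cμ) = 42.37/(4·39.01) = 42.37/156.04 = 0.2715

Final: 0.2715


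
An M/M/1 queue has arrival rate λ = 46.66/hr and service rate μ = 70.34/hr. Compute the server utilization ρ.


ρ = λ/μ = 46.66/70.34 = 0.6633

Final: 0.6633


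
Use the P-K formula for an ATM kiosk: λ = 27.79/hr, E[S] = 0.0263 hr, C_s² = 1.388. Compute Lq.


ρ = λ·E[S] = 27.79·0.0263 = 0.7309
Lq = ρ²(1+C_s²)/(2(1−ρ)) = 0.5342·(1+1.388)/(2·0.2691)
= 0.5342·2.3880/0.5382 = 2.36997

Final: 2.36997


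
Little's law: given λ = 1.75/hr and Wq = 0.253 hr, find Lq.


Lq = λWq = 1.75·0.253 = 0.4427

Final: 0.4427


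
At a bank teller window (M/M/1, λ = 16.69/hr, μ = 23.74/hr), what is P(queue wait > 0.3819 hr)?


ρ = 16.69/23.74 = 0.7030
P(Wq > t) = ρ·e^{−(μ−λ)t} = 0.7030·e^{−2.6924}
= 0.7030·0.067719 = 0.047608

Final: 0.047608


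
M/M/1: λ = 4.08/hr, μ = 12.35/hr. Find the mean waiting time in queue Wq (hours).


ρ = 4.08/12.35 = 0.3304
Wq = ρ/(μ−λ) = 0.3304/(12.35 − 4.08) = 0.3304/8.27 = 0.03995 hr

Final: 0.03995 hr


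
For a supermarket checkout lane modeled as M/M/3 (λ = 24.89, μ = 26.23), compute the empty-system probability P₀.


a = λ/μ = 24.89/26.23 = 0.9489; ρ = a/c = 0.3163
Σ_{k=0}^{2} a^k/k! (terms k=0..2) = 1.00000 + 0.94891 + 0.45022 = 2.39913
Tail: a^3/(3!(1−ρ)) = 0.85444/(6·0.6837) = 0.20829
P₀ = 1/(2.39913 + 0.20829) = 1/2.60742 = 0.383521

Final: 0.383521


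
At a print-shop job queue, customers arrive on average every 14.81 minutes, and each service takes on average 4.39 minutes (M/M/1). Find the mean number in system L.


λ = 60/14.81 = 4.0513 /hr
μ = 60/4.39 = 13.6674 /hr
ρ = λ/μ = 4.0513/13.6674 = 0.2964
L = ρ/(1−ρ) = 0.2964/0.7036 = 0.4213

Final: 0.4213


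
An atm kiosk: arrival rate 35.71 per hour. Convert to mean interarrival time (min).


Mean interarrival time = 1/λ = 1/35.71 hour = 0.02800 hour
In minutes: 0.02800 × 60 = 1.6802 min

Final: 1.6802 min


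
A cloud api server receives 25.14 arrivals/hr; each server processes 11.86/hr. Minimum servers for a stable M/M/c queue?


Stability requires cμ > λ ⇔ c > λ/μ.
λ/μ = 25.14/11.86 = 2.1197
Minimum integer c = ⌊2.1197⌋ + 1 = 3
Check: 3·11.86 = 35.58 > 25.14, while 2·11.86 = 23.72 ≤ 25.14

Final: 3 servers


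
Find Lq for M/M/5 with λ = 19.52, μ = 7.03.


a = λ/μ = 2.7767; ρ = a/5 = 0.5553
P₀ = 0.059632
Lq = P₀·a^c·ρ / (c!·(1−ρ)²) = 0.059632·165.05263·0.5553/(120·0.19773)
= 0.23036

Final: 0.23036


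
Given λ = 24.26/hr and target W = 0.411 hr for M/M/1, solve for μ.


W = 1/(μ−λ) ⇒ μ − λ = 1/W = 1/0.411 = 2.4331
μ = λ + 1/W = 24.26 + 2.4331 = 26.6931 per hr

Final: 26.6931 /hr


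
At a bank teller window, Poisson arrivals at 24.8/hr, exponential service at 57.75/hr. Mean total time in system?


W = 1/(μ−λ) = 1/(57.75 − 24.8) = 1/32.95 = 0.03035 hr

Final: 0.03035 hr


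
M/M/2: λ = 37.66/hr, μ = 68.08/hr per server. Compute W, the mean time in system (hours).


a = 0.5532; ρ = 0.2766; P₀ = 0.566678
Lq = P₀·a^c·ρ/(c!(1−ρ)²) = 0.04582
Wq = Lq/λ = 0.04582/37.66 = 0.001217 hr
W = Wq + 1/μ = 0.001217 + 0.01469 = 0.01591 hr

Final: 0.01591 hr


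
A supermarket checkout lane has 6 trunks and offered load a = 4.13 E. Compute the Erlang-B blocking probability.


B(c,a) = (a^c/c!) / Σ_{k=0}^{c} a^k/k!
a^6/6! = 6.892358
Σ terms (k=0..6): 1.00000 + 4.13000 + 8.52845 + 11.74083 + 12.12241 + 10.01311 + 6.89236 = 54.427161
B = 6.892358/54.427161 = 0.126635

Final: 0.126635


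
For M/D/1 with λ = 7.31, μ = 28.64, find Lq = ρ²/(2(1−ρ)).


ρ = 7.31/28.64 = 0.2552
M/D/1: Lq = ρ²/(2(1−ρ)) = 0.06515/(2·0.7448) = 0.04374

Final: 0.04374


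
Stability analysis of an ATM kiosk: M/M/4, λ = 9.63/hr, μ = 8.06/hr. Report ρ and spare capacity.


Total capacity cμ = 4·8.06 = 32.24/hr
ρ = λ/(cμ) = 9.63/32.24 = 0.2987
Stable ⇔ ρ < 1: YES
Spare capacity = cμ − λ = 32.24 − 9.63 = 22.61/hr

Final: ρ = 0.2987; stable; margin = 22.61/hr


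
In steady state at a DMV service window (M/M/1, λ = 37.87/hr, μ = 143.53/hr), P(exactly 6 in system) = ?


ρ = 37.87/143.53 = 0.2638
P_n = (1−ρ)·ρ^n = (1 − 0.2638)·0.2638^6 = 0.7362·0.0003374 = 0.0002484

Final: 0.0002484


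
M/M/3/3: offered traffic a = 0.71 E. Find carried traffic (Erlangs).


B(3,0.71) = 0.029506 (Erlang-B)
Carried load = a(1 − B) = 0.71·(1 − 0.029506) = 0.71·0.970494 = 0.6891 E

Final: 0.6891 Erlangs


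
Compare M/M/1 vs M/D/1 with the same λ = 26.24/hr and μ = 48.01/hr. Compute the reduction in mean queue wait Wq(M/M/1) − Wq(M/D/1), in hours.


ρ = 26.24/48.01 = 0.5466
Wq(M/M/1) = ρ/(μ−λ) = 0.5466/21.77 = 0.02511 hr
Wq(M/D/1) = ρ/(2(μ−λ)) = 0.01255 hr
Savings = 0.02511 − 0.01255 = 0.01255 hr

Final: 0.01255 hr


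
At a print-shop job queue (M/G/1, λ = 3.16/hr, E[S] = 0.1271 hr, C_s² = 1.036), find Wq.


ρ = λ·E[S] = 3.16·0.1271 = 0.4016
E[S²] = E[S]²(1+C_s²) = 0.1271²·(1+1.036) = 0.032890
Wq = λ·E[S²]/(2(1−ρ)) = 3.16·0.032890/(2·0.5984) = 0.08685 hr

Final: 0.08685 hr


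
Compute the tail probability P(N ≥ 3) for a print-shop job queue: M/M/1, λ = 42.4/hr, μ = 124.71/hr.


ρ = 42.4/124.71 = 0.3400
P(N ≥ n) = ρ^n = 0.3400^3 = 0.039300

Final: 0.039300


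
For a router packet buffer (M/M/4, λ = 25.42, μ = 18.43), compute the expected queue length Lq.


a = λ/μ = 1.3793; ρ = a/4 = 0.3448
P₀ = 0.250128
Lq = P₀·a^c·ρ / (c!·(1−ρ)²) = 0.250128·3.61910·0.3448/(24·0.42926)
= 0.03030

Final: 0.03030


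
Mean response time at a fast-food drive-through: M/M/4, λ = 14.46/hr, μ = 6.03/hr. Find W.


a = 2.3980; ρ = 0.5995; P₀ = 0.083252
Lq = P₀·a^c·ρ/(c!(1−ρ)²) = 0.42872
Wq = Lq/λ = 0.42872/14.46 = 0.02965 hr
W = Wq + 1/μ = 0.02965 + 0.16584 = 0.19549 hr

Final: 0.19549 hr


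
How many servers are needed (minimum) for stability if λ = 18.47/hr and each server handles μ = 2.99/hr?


Stability requires cμ > λ ⇔ c > λ/μ.
λ/μ = 18.47/2.99 = 6.1773
Minimum integer c = ⌊6.1773⌋ + 1 = 7
Check: 7·2.99 = 20.93 > 18.47, while 6·2.99 = 17.94 ≤ 18.47

Final: 7 servers


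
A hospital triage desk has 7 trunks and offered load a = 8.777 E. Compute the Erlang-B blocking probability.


B(c,a) = (a^c/c!) / Σ_{k=0}^{c} a^k/k!
a^7/7! = 796.144963
Σ terms (k=0..7): 1.00000 + 8.77700 + 38.51786 + 112.69043 + 247.27098 + 434.05948 + 634.95668 + 796.14496 = 2273.417397
B = 796.144963/2273.417397 = 0.350197

Final: 0.350197


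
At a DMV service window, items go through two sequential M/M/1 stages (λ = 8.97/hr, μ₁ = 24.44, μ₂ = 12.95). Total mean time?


Each node sees arrival rate λ = 8.97/hr (tandem ⇒ throughput preserved).
W₁ = 1/(μ₁−λ) = 1/(24.44−8.97) = 0.06464 hr
W₂ = 1/(μ₂−λ) = 1/(12.95−8.97) = 0.25126 hr
W_total = W₁ + W₂ = 0.06464 + 0.25126 = 0.31590 hr

Final: 0.31590 hr


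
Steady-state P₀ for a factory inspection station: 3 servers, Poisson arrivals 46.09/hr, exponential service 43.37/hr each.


a = λ/μ = 46.09/43.37 = 1.0627; ρ = a/c = 0.3542
Σ_{k=0}^{2} a^k/k! (terms k=0..2) = 1.00000 + 1.06272 + 0.56468 = 2.62740
Tail: a^3/(3!(1−ρ)) = 1.20020/(6·0.6458) = 0.30976
P₀ = 1/(2.62740 + 0.30976) = 1/2.93716 = 0.340465

Final: 0.340465


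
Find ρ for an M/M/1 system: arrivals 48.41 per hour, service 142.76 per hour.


ρ = λ/μ = 48.41/142.76 = 0.3391

Final: 0.3391


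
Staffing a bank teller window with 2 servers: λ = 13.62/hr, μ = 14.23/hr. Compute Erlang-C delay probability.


a = λ/μ = 0.9571; ρ = a/2 = 0.4786
P₀ = 0.352662 (from M/M/c formula)
C(c,a) = [a^c/(c!(1−ρ))]·P₀ = [0.91610/(2·0.5214)]·0.352662
= 0.87845·0.352662 = 0.309794

Final: 0.309794


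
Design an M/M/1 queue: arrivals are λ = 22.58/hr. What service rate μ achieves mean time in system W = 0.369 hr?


W = 1/(μ−λ) ⇒ μ − λ = 1/W = 1/0.369 = 2.7100
μ = λ + 1/W = 22.58 + 2.7100 = 25.2900 per hr

Final: 25.2900 /hr


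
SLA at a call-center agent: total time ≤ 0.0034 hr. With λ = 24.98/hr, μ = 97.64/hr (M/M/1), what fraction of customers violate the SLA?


W ~ Exponential(μ−λ) for M/M/1.
μ − λ = 97.64 − 24.98 = 72.6600
P(W > t) = e^{−(μ−λ)t} = e^{−0.2470} = 0.781106

Final: 0.781106


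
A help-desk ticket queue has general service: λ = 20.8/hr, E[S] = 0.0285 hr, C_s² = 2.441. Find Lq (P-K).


ρ = λ·E[S] = 20.8·0.0285 = 0.5928
Lq = ρ²(1+C_s²)/(2(1−ρ)) = 0.3514·(1+2.441)/(2·0.4072)
= 0.3514·3.4410/0.8144 = 1.48478

Final: 1.48478


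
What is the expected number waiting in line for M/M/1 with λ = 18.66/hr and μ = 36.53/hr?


ρ = 18.66/36.53 = 0.5108
Lq = ρ²/(1−ρ) = 0.2609/0.4892 = 0.5334

Final: 0.5334


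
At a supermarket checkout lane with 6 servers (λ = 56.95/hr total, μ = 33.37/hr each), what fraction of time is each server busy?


ρ = λ/(cμ) = 56.95/(6·33.37) = 56.95/200.22 = 0.2844

Final: 0.2844


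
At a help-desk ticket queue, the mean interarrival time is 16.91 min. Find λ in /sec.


λ = 1/(interarrival time) in consistent units.
1 second = 0.0166667 min, so λ = 0.0166667/16.91 = 0.0009856 per second

Final: 0.0009856 /sec


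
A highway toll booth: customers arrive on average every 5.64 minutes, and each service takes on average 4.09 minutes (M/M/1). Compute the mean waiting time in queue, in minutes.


λ = 60/5.64 = 10.6383 /hr
μ = 60/4.09 = 14.6699 /hr
ρ = λ/μ = 10.6383/14.6699 = 0.7252
Wq = ρ/(μ−λ) = 0.7252/(14.6699−10.6383) = 0.17987 hr
In minutes: 0.17987·60 = 10.792 min

Final: 10.792 min


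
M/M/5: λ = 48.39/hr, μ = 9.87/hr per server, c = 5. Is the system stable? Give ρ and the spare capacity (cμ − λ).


Total capacity cμ = 5·9.87 = 49.35/hr
ρ = λ/(cμ) = 48.39/49.35 = 0.9805
Stable ⇔ ρ < 1: YES
Spare capacity = cμ − λ = 49.35 − 48.39 = 0.96/hr

Final: ρ = 0.9805; stable; margin = 0.96/hr


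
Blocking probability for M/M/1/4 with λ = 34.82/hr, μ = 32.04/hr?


ρ = λ/μ = 34.82/32.04 = 1.0868
P_K = (1−ρ)ρ^K/(1−ρ^(K+1)) = (-0.08677·1.394906)/(1 − 1.515938)
= -0.121031/-0.515938 = 0.234585

Final: 0.234585


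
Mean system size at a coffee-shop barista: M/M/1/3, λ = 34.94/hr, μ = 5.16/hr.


ρ = 34.94/5.16 = 6.7713
L = ρ[1 − (K+1)ρ^K + Kρ^(K+1)] / [(1−ρ)(1−ρ^(K+1))]
Numerator: 6.7713·(1 − 4·310.469968 + 3·2102.290831) = 34303.446147
Denominator: (-5.7713)·(-2101.290831) = 12127.217235
L = 34303.446147/12127.217235 = 2.8286

Final: 2.8286


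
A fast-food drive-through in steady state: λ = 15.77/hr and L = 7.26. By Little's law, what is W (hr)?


W = L/λ = 7.26/15.77 = 0.4604 hr

Final: 0.4604 hr


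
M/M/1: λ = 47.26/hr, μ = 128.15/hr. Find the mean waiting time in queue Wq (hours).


ρ = 47.26/128.15 = 0.3688
Wq = ρ/(μ−λ) = 0.3688/(128.15 − 47.26) = 0.3688/80.89 = 0.004559 hr

Final: 0.004559 hr


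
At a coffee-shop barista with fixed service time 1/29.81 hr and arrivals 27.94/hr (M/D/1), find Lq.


ρ = 27.94/29.81 = 0.9373
M/D/1: Lq = ρ²/(2(1−ρ)) = 0.8785/(2·0.06273) = 7.00195

Final: 7.00195


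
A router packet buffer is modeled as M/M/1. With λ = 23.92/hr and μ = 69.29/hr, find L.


ρ = λ/μ = 23.92/69.29 = 0.3452
L = ρ/(1−ρ) = 0.3452/(1 − 0.3452) = 0.3452/0.6548 = 0.5272

Final: 0.5272


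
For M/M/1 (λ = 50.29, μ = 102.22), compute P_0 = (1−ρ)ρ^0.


ρ = 50.29/102.22 = 0.4920
P_n = (1−ρ)·ρ^n = (1 − 0.4920)·0.4920^0 = 0.5080·1.000000 = 0.508022

Final: 0.508022


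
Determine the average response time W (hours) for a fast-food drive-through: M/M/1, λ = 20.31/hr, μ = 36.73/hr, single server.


W = 1/(μ−λ) = 1/(36.73 − 20.31) = 1/16.42 = 0.06090 hr

Final: 0.06090 hr


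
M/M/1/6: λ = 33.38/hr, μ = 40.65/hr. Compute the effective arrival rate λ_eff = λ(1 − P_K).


ρ = 0.8212; P_K = (1−ρ)ρ^6/(1−ρ^7) = 0.073280
λ_eff = λ(1 − P_K) = 33.38·(1 − 0.073280) = 33.38·0.926720 = 30.9339 /hr

Final: 30.9339 /hr


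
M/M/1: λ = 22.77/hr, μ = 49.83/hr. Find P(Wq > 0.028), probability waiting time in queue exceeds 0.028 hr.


ρ = 22.77/49.83 = 0.4570
P(Wq > t) = ρ·e^{−(μ−λ)t} = 0.4570·e^{−0.7577}
= 0.4570·0.468753 = 0.214198

Final: 0.214198


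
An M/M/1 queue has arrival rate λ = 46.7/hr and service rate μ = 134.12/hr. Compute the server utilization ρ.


ρ = λ/μ = 46.7/134.12 = 0.3482

Final: 0.3482


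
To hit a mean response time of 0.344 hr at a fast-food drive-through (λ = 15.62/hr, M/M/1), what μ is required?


W = 1/(μ−λ) ⇒ μ − λ = 1/W = 1/0.344 = 2.9070
μ = λ + 1/W = 15.62 + 2.9070 = 18.5270 per hr

Final: 18.5270 /hr


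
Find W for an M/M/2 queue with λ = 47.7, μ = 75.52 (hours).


a = 0.6316; ρ = 0.3158; P₀ = 0.519976
Lq = P₀·a^c·ρ/(c!(1−ρ)²) = 0.06997
Wq = Lq/λ = 0.06997/47.7 = 0.001467 hr
W = Wq + 1/μ = 0.001467 + 0.01324 = 0.01471 hr

Final: 0.01471 hr


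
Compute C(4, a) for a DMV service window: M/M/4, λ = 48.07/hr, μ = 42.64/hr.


a = λ/μ = 1.1273; ρ = a/4 = 0.2818
P₀ = 0.323070 (from M/M/c formula)
C(c,a) = [a^c/(c!(1−ρ))]·P₀ = [1.61521/(24·0.7182)]·0.323070
= 0.09371·0.323070 = 0.030275

Final: 0.030275


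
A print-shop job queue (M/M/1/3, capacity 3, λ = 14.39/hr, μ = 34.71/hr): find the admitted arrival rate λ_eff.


ρ = 0.4146; P_K = (1−ρ)ρ^3/(1−ρ^4) = 0.042984
λ_eff = λ(1 − P_K) = 14.39·(1 − 0.042984) = 14.39·0.957016 = 13.7715 /hr

Final: 13.7715 /hr


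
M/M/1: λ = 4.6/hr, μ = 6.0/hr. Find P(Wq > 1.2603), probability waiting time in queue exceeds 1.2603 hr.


ρ = 4.6/6.0 = 0.7667
P(Wq > t) = ρ·e^{−(μ−λ)t} = 0.7667·e^{−1.7644}
= 0.7667·0.171286 = 0.131319

Final: 0.131319


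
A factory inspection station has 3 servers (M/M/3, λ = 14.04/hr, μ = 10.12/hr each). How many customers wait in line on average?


a = λ/μ = 1.3874; ρ = a/3 = 0.4625
P₀ = 0.239369
Lq = P₀·a^c·ρ / (c!·(1−ρ)²) = 0.239369·2.67030·0.4625/(6·0.28896)
= 0.17049

Final: 0.17049


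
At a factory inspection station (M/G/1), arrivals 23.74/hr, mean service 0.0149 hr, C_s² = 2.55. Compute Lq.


ρ = λ·E[S] = 23.74·0.0149 = 0.3537
Lq = ρ²(1+C_s²)/(2(1−ρ)) = 0.1251·(1+2.55)/(2·0.6463)
= 0.1251·3.5500/1.2925 = 0.34365

Final: 0.34365


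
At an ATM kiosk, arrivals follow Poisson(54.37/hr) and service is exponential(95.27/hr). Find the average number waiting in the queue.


ρ = 54.37/95.27 = 0.5707
Lq = ρ²/(1−ρ) = 0.3257/0.4293 = 0.7586

Final: 0.7586


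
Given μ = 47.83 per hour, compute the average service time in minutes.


Mean service time = 1/μ = 1/47.83 hour = 0.02091 hour
In minutes: 0.02091 × 60 = 1.2544 min

Final: 1.2544 min


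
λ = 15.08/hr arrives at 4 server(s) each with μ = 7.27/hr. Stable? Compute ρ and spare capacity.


Total capacity cμ = 4·7.27 = 29.08/hr
ρ = λ/(cμ) = 15.08/29.08 = 0.5186
Stable ⇔ ρ < 1: YES
Spare capacity = cμ − λ = 29.08 − 15.08 = 14.00/hr

Final: ρ = 0.5186; stable; margin = 14.00/hr


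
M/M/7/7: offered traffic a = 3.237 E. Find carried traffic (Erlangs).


B(7,3.237) = 0.029552 (Erlang-B)
Carried load = a(1 − B) = 3.237·(1 − 0.029552) = 3.237·0.970448 = 3.1413 E

Final: 3.1413 Erlangs


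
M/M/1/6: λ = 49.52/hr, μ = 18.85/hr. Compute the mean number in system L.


ρ = 49.52/18.85 = 2.6271
L = ρ[1 − (K+1)ρ^K + Kρ^(K+1)] / [(1−ρ)(1−ρ^(K+1))]
Numerator: 2.6271·(1 − 7·328.712098 + 6·863.544993) = 7569.296894
Denominator: (-1.6271)·(-862.544993) = 1403.408750
L = 7569.296894/1403.408750 = 5.3935

Final: 5.3935


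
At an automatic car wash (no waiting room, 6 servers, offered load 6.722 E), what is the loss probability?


B(c,a) = (a^c/c!) / Σ_{k=0}^{c} a^k/k!
a^6/6! = 128.132279
Σ terms (k=0..6): 1.00000 + 6.72200 + 22.59264 + 50.62258 + 85.07125 + 114.36978 + 128.13228 = 408.510529
B = 128.132279/408.510529 = 0.313657

Final: 0.313657


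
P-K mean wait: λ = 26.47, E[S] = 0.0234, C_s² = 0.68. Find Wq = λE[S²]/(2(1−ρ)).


ρ = λ·E[S] = 26.47·0.0234 = 0.6194
E[S²] = E[S]²(1+C_s²) = 0.0234²·(1+0.68) = 0.0009199
Wq = λ·E[S²]/(2(1−ρ)) = 26.47·0.0009199/(2·0.3806) = 0.03199 hr

Final: 0.03199 hr


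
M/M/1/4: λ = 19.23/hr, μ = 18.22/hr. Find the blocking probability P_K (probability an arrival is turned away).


ρ = λ/μ = 19.23/18.22 = 1.0554
P_K = (1−ρ)ρ^K/(1−ρ^(K+1)) = (-0.05543·1.240862)/(1 − 1.309648)
= -0.068785/-0.309648 = 0.222141

Final: 0.222141


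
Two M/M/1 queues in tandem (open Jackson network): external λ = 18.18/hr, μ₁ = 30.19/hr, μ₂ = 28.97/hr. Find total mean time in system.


Each node sees arrival rate λ = 18.18/hr (tandem ⇒ throughput preserved).
W₁ = 1/(μ₁−λ) = 1/(30.19−18.18) = 0.08326 hr
W₂ = 1/(μ₂−λ) = 1/(28.97−18.18) = 0.09268 hr
W_total = W₁ + W₂ = 0.08326 + 0.09268 = 0.17594 hr

Final: 0.17594 hr


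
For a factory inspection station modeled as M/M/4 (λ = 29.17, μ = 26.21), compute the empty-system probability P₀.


a = λ/μ = 29.17/26.21 = 1.1129; ρ = a/c = 0.2782
Σ_{k=0}^{3} a^k/k! (terms k=0..3) = 1.00000 + 1.11293 + 0.61931 + 0.22975 = 2.96200
Tail: a^4/(4!(1−ρ)) = 1.53418/(24·0.7218) = 0.08857
P₀ = 1/(2.96200 + 0.08857) = 1/3.05056 = 0.327808

Final: 0.327808


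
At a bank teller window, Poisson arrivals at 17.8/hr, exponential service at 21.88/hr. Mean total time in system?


W = 1/(μ−λ) = 1/(21.88 − 17.8) = 1/4.08 = 0.2451 hr

Final: 0.2451 hr


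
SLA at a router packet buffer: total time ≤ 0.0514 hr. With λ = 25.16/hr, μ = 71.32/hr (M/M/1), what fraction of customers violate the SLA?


W ~ Exponential(μ−λ) for M/M/1.
μ − λ = 71.32 − 25.16 = 46.1600
P(W > t) = e^{−(μ−λ)t} = e^{−2.3726} = 0.093236

Final: 0.093236


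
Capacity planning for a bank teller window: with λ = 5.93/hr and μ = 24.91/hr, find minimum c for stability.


Stability requires cμ > λ ⇔ c > λ/μ.
λ/μ = 5.93/24.91 = 0.2381
Minimum integer c = ⌊0.2381⌋ + 1 = 1
Check: 1·24.91 = 24.91 > 5.93, while 0·24.91 = 0.00 ≤ 5.93

Final: 1 servers


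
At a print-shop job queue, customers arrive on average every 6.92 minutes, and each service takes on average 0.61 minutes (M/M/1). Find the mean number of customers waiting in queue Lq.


λ = 60/6.92 = 8.6705 /hr
μ = 60/0.61 = 98.3607 /hr
ρ = λ/μ = 8.6705/98.3607 = 0.08815
Lq = ρ²/(1−ρ) = 0.007770/0.9118 = 0.008522

Final: 0.008522


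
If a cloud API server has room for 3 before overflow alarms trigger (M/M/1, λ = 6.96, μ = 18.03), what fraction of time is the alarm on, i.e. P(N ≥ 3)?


ρ = 6.96/18.03 = 0.3860
P(N ≥ n) = ρ^n = 0.3860^3 = 0.057523

Final: 0.057523


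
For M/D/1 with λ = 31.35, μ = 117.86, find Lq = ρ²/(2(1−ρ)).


ρ = 31.35/117.86 = 0.2660
M/D/1: Lq = ρ²/(2(1−ρ)) = 0.07075/(2·0.7340) = 0.04820

Final: 0.04820


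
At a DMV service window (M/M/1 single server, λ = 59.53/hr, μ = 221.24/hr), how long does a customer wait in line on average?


ρ = 59.53/221.24 = 0.2691
Wq = ρ/(μ−λ) = 0.2691/(221.24 − 59.53) = 0.2691/161.71 = 0.001664 hr

Final: 0.001664 hr


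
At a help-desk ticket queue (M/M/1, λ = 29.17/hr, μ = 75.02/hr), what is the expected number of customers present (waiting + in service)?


ρ = λ/μ = 29.17/75.02 = 0.3888
L = ρ/(1−ρ) = 0.3888/(1 − 0.3888) = 0.3888/0.6112 = 0.6362

Final: 0.6362


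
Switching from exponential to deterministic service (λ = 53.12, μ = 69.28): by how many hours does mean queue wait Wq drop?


ρ = 53.12/69.28 = 0.7667
Wq(M/M/1) = ρ/(μ−λ) = 0.7667/16.16 = 0.04745 hr
Wq(M/D/1) = ρ/(2(μ−λ)) = 0.02372 hr
Savings = 0.04745 − 0.02372 = 0.02372 hr

Final: 0.02372 hr


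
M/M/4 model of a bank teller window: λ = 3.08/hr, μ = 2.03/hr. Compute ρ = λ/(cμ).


ρ = λ/(cμ) = 3.08/(4·2.03) = 3.08/8.12 = 0.3793

Final: 0.3793


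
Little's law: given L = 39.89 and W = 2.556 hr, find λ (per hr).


λ = L/W = 39.89/2.556 = 15.6064 /hr

Final: 15.6064 /hr


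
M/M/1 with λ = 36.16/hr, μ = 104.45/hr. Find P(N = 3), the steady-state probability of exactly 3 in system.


ρ = 36.16/104.45 = 0.3462
P_n = (1−ρ)·ρ^n = (1 − 0.3462)·0.3462^3 = 0.6538·0.041492 = 0.027127

Final: 0.027127


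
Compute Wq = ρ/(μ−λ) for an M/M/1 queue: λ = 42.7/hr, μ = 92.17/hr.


ρ = 42.7/92.17 = 0.4633
Wq = ρ/(μ−λ) = 0.4633/(92.17 − 42.7) = 0.4633/49.47 = 0.009365 hr

Final: 0.009365 hr


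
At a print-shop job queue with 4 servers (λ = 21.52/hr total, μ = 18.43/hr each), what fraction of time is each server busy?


ρ = λ/(cμ) = 21.52/(4·18.43) = 21.52/73.72 = 0.2919

Final: 0.2919


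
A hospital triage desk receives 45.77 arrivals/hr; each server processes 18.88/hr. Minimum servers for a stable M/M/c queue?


Stability requires cμ > λ ⇔ c > λ/μ.
λ/μ = 45.77/18.88 = 2.4243
Minimum integer c = ⌊2.4243⌋ + 1 = 3
Check: 3·18.88 = 56.64 > 45.77, while 2·18.88 = 37.76 ≤ 45.77

Final: 3 servers


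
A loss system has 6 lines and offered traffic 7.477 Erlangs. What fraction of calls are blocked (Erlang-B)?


B(c,a) = (a^c/c!) / Σ_{k=0}^{c} a^k/k!
a^6/6! = 242.678771
Σ terms (k=0..6): 1.00000 + 7.47700 + 27.95276 + 69.66761 + 130.22617 + 194.74022 + 242.67877 = 673.742537
B = 242.678771/673.742537 = 0.360195

Final: 0.360195


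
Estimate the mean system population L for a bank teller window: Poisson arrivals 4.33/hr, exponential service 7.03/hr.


ρ = λ/μ = 4.33/7.03 = 0.6159
L = ρ/(1−ρ) = 0.6159/(1 − 0.6159) = 0.6159/0.3841 = 1.6037

Final: 1.6037


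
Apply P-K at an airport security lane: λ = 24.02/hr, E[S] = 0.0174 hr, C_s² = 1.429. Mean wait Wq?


ρ = λ·E[S] = 24.02·0.0174 = 0.4179
E[S²] = E[S]²(1+C_s²) = 0.0174²·(1+1.429) = 0.0007354
Wq = λ·E[S²]/(2(1−ρ)) = 24.02·0.0007354/(2·0.5821) = 0.01517 hr

Final: 0.01517 hr


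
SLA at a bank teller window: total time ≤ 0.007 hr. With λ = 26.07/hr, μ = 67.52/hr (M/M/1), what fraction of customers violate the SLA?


W ~ Exponential(μ−λ) for M/M/1.
μ − λ = 67.52 − 26.07 = 41.4500
P(W > t) = e^{−(μ−λ)t} = e^{−0.2901} = 0.748151

Final: 0.748151


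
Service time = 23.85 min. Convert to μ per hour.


μ = 1/(service time) in consistent units.
1 hour = 60 min, so μ = 60/23.85 = 2.5157 per hour

Final: 2.5157 /hr


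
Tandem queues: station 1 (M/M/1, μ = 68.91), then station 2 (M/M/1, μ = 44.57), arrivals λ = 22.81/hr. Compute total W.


Each node sees arrival rate λ = 22.81/hr (tandem ⇒ throughput preserved).
W₁ = 1/(μ₁−λ) = 1/(68.91−22.81) = 0.02169 hr
W₂ = 1/(μ₂−λ) = 1/(44.57−22.81) = 0.04596 hr
W_total = W₁ + W₂ = 0.02169 + 0.04596 = 0.06765 hr

Final: 0.06765 hr


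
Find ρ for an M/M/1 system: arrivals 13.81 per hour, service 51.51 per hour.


ρ = λ/μ = 13.81/51.51 = 0.2681

Final: 0.2681


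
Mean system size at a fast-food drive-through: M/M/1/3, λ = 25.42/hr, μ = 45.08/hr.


ρ = 25.42/45.08 = 0.5639
L = ρ[1 − (K+1)ρ^K + Kρ^(K+1)] / [(1−ρ)(1−ρ^(K+1))]
Numerator: 0.5639·(1 − 4·0.179298 + 3·0.101104) = 0.330505
Denominator: (0.4361)·(0.898896) = 0.392021
L = 0.330505/0.392021 = 0.8431

Final: 0.8431


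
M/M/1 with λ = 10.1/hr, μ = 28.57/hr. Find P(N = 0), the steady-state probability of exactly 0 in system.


ρ = 10.1/28.57 = 0.3535
P_n = (1−ρ)·ρ^n = (1 − 0.3535)·0.3535^0 = 0.6465·1.000000 = 0.646482

Final: 0.646482


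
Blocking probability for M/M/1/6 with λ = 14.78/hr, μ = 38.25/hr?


ρ = λ/μ = 14.78/38.25 = 0.3864
P_K = (1−ρ)ρ^K/(1−ρ^(K+1)) = (0.6136·0.003329)/(1 − 0.001286)
= 0.002042/0.998714 = 0.002045

Final: 0.002045


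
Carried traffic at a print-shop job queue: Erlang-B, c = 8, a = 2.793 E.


B(8,2.793) = 0.005638 (Erlang-B)
Carried load = a(1 − B) = 2.793·(1 − 0.005638) = 2.793·0.994362 = 2.7773 E

Final: 2.7773 Erlangs


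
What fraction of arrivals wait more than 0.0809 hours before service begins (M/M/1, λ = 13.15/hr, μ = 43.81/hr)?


ρ = 13.15/43.81 = 0.3002
P(Wq > t) = ρ·e^{−(μ−λ)t} = 0.3002·e^{−2.4804}
= 0.3002·0.083710 = 0.025126

Final: 0.025126


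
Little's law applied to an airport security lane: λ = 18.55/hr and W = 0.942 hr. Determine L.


L = λW = 18.55·0.942 = 17.4741

Final: 17.4741


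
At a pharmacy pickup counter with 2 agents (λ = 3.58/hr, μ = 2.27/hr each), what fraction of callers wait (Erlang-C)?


a = λ/μ = 1.5771; ρ = a/2 = 0.7885
P₀ = 0.118227 (from M/M/c formula)
C(c,a) = [a^c/(c!(1−ρ))]·P₀ = [2.48722/(2·0.2115)]·0.118227
= 5.88124·0.118227 = 0.695319

Final: 0.695319


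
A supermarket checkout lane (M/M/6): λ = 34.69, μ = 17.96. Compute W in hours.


a = 1.9315; ρ = 0.3219; P₀ = 0.144755
Lq = P₀·a^c·ρ/(c!(1−ρ)²) = 0.007309
Wq = Lq/λ = 0.007309/34.69 = 0.0002107 hr
W = Wq + 1/μ = 0.0002107 + 0.05568 = 0.05589 hr

Final: 0.05589 hr


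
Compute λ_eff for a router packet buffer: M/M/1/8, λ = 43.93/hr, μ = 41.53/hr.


ρ = 1.0578; P_K = (1−ρ)ρ^8/(1−ρ^9) = 0.137656
λ_eff = λ(1 − P_K) = 43.93·(1 − 0.137656) = 43.93·0.862344 = 37.8828 /hr

Final: 37.8828 /hr


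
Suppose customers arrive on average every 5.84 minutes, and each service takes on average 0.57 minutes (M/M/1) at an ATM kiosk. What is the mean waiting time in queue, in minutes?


λ = 60/5.84 = 10.2740 /hr
μ = 60/0.57 = 105.2632 /hr
ρ = λ/μ = 10.2740/105.2632 = 0.09760
Wq = ρ/(μ−λ) = 0.09760/(105.2632−10.2740) = 0.001028 hr
In minutes: 0.001028·60 = 0.06165 min

Final: 0.06165 min


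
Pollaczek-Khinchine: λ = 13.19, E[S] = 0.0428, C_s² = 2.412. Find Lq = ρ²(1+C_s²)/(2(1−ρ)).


ρ = λ·E[S] = 13.19·0.0428 = 0.5645
Lq = ρ²(1+C_s²)/(2(1−ρ)) = 0.3187·(1+2.412)/(2·0.4355)
= 0.3187·3.4120/0.8709 = 1.24853

Final: 1.24853


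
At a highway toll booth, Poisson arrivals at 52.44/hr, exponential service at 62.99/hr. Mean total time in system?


W = 1/(μ−λ) = 1/(62.99 − 52.44) = 1/10.55 = 0.09479 hr

Final: 0.09479 hr


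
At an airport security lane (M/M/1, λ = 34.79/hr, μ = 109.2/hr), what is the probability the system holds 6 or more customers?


ρ = 34.79/109.2 = 0.3186
P(N ≥ n) = ρ^n = 0.3186^6 = 0.001046

Final: 0.001046


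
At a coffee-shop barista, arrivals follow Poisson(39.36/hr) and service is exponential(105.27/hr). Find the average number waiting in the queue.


ρ = 39.36/105.27 = 0.3739
Lq = ρ²/(1−ρ) = 0.1398/0.6261 = 0.2233

Final: 0.2233


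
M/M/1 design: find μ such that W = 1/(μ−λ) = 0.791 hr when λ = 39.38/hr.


W = 1/(μ−λ) ⇒ μ − λ = 1/W = 1/0.791 = 1.2642
μ = λ + 1/W = 39.38 + 1.2642 = 40.6442 per hr

Final: 40.6442 /hr


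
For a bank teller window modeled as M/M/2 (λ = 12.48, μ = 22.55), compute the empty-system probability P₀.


a = λ/μ = 12.48/22.55 = 0.5534; ρ = a/c = 0.2767
Σ_{k=0}^{1} a^k/k! (terms k=0..1) = 1.00000 + 0.55344 = 1.55344
Tail: a^2/(2!(1−ρ)) = 0.30629/(2·0.7233) = 0.21174
P₀ = 1/(1.55344 + 0.21174) = 1/1.76517 = 0.566516

Final: 0.566516


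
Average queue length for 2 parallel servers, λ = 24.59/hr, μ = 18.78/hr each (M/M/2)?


a = λ/μ = 1.3094; ρ = a/2 = 0.6547
P₀ = 0.208689
Lq = P₀·a^c·ρ / (c!·(1−ρ)²) = 0.208689·1.71445·0.6547/(2·0.11924)
= 0.98220

Final: 0.98220


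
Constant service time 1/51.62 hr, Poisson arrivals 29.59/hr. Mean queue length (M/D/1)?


ρ = 29.59/51.62 = 0.5732
M/D/1: Lq = ρ²/(2(1−ρ)) = 0.3286/(2·0.4268) = 0.38497

Final: 0.38497


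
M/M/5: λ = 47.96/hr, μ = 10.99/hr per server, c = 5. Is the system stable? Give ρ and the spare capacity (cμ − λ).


Total capacity cμ = 5·10.99 = 54.95/hr
ρ = λ/(cμ) = 47.96/54.95 = 0.8728
Stable ⇔ ρ < 1: YES
Spare capacity = cμ − λ = 54.95 − 47.96 = 6.99/hr

Final: ρ = 0.8728; stable; margin = 6.99/hr


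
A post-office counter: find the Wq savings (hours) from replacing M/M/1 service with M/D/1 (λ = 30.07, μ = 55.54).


ρ = 30.07/55.54 = 0.5414
Wq(M/M/1) = ρ/(μ−λ) = 0.5414/25.47 = 0.02126 hr
Wq(M/D/1) = ρ/(2(μ−λ)) = 0.01063 hr
Savings = 0.02126 − 0.01063 = 0.01063 hr

Final: 0.01063 hr


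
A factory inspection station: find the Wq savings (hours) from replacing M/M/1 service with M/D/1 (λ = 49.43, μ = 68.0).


ρ = 49.43/68.0 = 0.7269
Wq(M/M/1) = ρ/(μ−λ) = 0.7269/18.57 = 0.03914 hr
Wq(M/D/1) = ρ/(2(μ−λ)) = 0.01957 hr
Savings = 0.03914 − 0.01957 = 0.01957 hr

Final: 0.01957 hr


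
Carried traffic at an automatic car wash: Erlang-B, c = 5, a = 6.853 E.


B(5,6.853) = 0.415931 (Erlang-B)
Carried load = a(1 − B) = 6.853·(1 − 0.415931) = 6.853·0.584069 = 4.0026 E

Final: 4.0026 Erlangs


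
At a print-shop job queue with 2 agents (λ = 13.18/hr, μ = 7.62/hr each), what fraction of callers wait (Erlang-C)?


a = λ/μ = 1.7297; ρ = a/2 = 0.8648
P₀ = 0.072484 (from M/M/c formula)
C(c,a) = [a^c/(c!(1−ρ))]·P₀ = [2.99172/(2·0.1352)]·0.072484
= 11.06646·0.072484 = 0.802143

Final: 0.802143


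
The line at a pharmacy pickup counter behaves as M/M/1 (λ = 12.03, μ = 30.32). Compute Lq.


ρ = 12.03/30.32 = 0.3968
Lq = ρ²/(1−ρ) = 0.1574/0.6032 = 0.2610

Final: 0.2610


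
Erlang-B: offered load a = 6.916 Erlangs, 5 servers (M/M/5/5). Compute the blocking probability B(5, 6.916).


B(c,a) = (a^c/c!) / Σ_{k=0}^{c} a^k/k!
a^5/5! = 131.854112
Σ terms (k=0..5): 1.00000 + 6.91600 + 23.91553 + 55.13326 + 95.32541 + 131.85411 = 314.144317
B = 131.854112/314.144317 = 0.419725

Final: 0.419725


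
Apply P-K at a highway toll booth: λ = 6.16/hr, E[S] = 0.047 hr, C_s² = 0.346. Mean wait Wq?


ρ = λ·E[S] = 6.16·0.047 = 0.2895
E[S²] = E[S]²(1+C_s²) = 0.047²·(1+0.346) = 0.002973
Wq = λ·E[S²]/(2(1−ρ)) = 6.16·0.002973/(2·0.7105) = 0.01289 hr

Final: 0.01289 hr


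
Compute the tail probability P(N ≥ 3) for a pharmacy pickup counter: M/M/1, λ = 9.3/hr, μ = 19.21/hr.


ρ = 9.3/19.21 = 0.4841
P(N ≥ n) = ρ^n = 0.4841^3 = 0.113466

Final: 0.113466


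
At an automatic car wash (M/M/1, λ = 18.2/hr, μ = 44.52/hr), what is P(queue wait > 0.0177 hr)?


ρ = 18.2/44.52 = 0.4088
P(Wq > t) = ρ·e^{−(μ−λ)t} = 0.4088·e^{−0.4659}
= 0.4088·0.627593 = 0.256563

Final: 0.256563


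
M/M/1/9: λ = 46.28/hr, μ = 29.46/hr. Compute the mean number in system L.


ρ = 46.28/29.46 = 1.5709
L = ρ[1 − (K+1)ρ^K + Kρ^(K+1)] / [(1−ρ)(1−ρ^(K+1))]
Numerator: 1.5709·(1 − 10·58.270061 + 9·91.538982) = 380.404368
Denominator: (-0.5709)·(-90.538982) = 51.692657
L = 380.404368/51.692657 = 7.3590

Final: 7.3590


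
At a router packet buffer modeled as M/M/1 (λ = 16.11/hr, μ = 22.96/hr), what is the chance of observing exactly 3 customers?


ρ = 16.11/22.96 = 0.7017
P_n = (1−ρ)·ρ^n = (1 − 0.7017)·0.7017^3 = 0.2983·0.345439 = 0.103060

Final: 0.103060


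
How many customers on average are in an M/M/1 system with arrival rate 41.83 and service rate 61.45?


ρ = λ/μ = 41.83/61.45 = 0.6807
L = ρ/(1−ρ) = 0.6807/(1 − 0.6807) = 0.6807/0.3193 = 2.1320

Final: 2.1320


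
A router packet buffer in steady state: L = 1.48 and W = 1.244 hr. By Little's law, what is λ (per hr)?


λ = L/W = 1.48/1.244 = 1.1897 /hr

Final: 1.1897 /hr


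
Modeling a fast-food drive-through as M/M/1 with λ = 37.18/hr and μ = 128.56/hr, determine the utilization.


ρ = λ/μ = 37.18/128.56 = 0.2892

Final: 0.2892


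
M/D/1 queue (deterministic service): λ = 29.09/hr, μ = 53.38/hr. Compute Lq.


ρ = 29.09/53.38 = 0.5450
M/D/1: Lq = ρ²/(2(1−ρ)) = 0.2970/(2·0.4550) = 0.32633

Final: 0.32633


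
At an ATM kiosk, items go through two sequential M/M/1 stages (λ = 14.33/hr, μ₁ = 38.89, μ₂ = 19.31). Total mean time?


Each node sees arrival rate λ = 14.33/hr (tandem ⇒ throughput preserved).
W₁ = 1/(μ₁−λ) = 1/(38.89−14.33) = 0.04072 hr
W₂ = 1/(μ₂−λ) = 1/(19.31−14.33) = 0.20080 hr
W_total = W₁ + W₂ = 0.04072 + 0.20080 = 0.24152 hr

Final: 0.24152 hr


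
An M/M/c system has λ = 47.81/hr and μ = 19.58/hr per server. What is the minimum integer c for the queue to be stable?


Stability requires cμ > λ ⇔ c > λ/μ.
λ/μ = 47.81/19.58 = 2.4418
Minimum integer c = ⌊2.4418⌋ + 1 = 3
Check: 3·19.58 = 58.74 > 47.81, while 2·19.58 = 39.16 ≤ 47.81

Final: 3 servers


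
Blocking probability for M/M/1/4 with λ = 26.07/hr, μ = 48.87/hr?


ρ = λ/μ = 26.07/48.87 = 0.5335
P_K = (1−ρ)ρ^K/(1−ρ^(K+1)) = (0.4665·0.080983)/(1 − 0.043201)
= 0.037782/0.956799 = 0.039488

Final: 0.039488


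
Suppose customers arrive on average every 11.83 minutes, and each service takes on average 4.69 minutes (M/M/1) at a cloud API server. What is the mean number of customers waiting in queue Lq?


λ = 60/11.83 = 5.0719 /hr
μ = 60/4.69 = 12.7932 /hr
ρ = λ/μ = 5.0719/12.7932 = 0.3964
Lq = ρ²/(1−ρ) = 0.1572/0.6036 = 0.2604

Final: 0.2604


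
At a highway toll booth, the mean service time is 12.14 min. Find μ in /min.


μ = 1/(service time) in consistent units.
1 minute = 1 min, so μ = 1/12.14 = 0.08237 per minute

Final: 0.08237 /min


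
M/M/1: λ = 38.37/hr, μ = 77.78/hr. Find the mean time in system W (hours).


W = 1/(μ−λ) = 1/(77.78 − 38.37) = 1/39.41 = 0.02537 hr

Final: 0.02537 hr
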